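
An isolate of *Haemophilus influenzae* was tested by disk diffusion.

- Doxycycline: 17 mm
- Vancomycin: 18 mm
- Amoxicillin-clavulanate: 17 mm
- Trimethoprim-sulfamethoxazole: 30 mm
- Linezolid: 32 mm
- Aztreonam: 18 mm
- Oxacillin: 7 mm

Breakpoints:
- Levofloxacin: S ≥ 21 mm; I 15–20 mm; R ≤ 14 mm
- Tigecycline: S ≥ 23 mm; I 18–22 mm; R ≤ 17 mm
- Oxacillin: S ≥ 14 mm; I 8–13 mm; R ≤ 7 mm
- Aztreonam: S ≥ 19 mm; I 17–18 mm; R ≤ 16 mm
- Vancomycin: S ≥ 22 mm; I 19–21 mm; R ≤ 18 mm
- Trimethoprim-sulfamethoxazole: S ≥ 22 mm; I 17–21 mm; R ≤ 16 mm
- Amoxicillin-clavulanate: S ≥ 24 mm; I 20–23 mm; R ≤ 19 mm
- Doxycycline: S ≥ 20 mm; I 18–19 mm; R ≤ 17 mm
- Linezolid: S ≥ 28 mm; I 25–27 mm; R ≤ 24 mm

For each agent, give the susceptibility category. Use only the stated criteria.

R, R, R, S, S, I, R

Doxycycline 17 mm: ≤ 17 mm → resistant
Vancomycin 18 mm: ≤ 18 mm — resistant
Amoxicillin-clavulanate 17 mm: ≤ 19 mm → Resistant
Trimethoprim-sulfamethoxazole: 30 mm is ≥ 22 mm ⇒ susceptible
Linezolid (32 mm) ≥ 28 mm — susceptible
Aztreonam: 18 mm is in 17–18 mm ⇒ intermediate
Oxacillin: 7 mm is ≤ 7 mm ⇒ Resistant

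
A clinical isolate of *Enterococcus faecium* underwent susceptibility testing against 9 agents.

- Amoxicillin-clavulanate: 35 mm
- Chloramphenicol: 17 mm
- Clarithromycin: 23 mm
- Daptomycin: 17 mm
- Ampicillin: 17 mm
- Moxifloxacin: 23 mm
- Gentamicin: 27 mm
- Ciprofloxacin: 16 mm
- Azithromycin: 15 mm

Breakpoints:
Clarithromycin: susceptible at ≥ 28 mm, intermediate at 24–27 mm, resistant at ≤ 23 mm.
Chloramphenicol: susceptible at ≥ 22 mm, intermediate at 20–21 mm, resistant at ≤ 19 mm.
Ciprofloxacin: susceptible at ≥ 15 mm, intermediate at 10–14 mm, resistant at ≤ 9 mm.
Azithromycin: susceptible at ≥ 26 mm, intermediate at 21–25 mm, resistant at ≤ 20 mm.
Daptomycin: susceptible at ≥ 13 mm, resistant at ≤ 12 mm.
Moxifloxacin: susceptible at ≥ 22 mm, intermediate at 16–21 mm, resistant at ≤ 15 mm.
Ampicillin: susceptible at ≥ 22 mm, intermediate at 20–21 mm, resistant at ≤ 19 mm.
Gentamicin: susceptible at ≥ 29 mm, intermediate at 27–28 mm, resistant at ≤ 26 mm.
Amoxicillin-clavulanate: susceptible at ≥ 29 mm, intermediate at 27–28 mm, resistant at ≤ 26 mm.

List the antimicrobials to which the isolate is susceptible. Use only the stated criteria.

Amoxicillin-clavulanate (35 mm) ≥ 29 mm — susceptible
Chloramphenicol (17 mm) ≤ 19 mm → resistant
Clarithromycin 23 mm: ≤ 23 mm ⇒ R
Daptomycin (17 mm) ≥ 13 mm — Susceptible
Ampicillin (17 mm) ≤ 19 mm → Resistant
Moxifloxacin 23 mm: ≥ 22 mm — S
Gentamicin (27 mm) in 27–28 mm — I
Ciprofloxacin (16 mm) ≥ 15 mm — Susceptible
Azithromycin (15 mm) ≤ 20 mm — Resistant

amoxicillin-clavulanate, daptomycin, moxifloxacin, ciprofloxacin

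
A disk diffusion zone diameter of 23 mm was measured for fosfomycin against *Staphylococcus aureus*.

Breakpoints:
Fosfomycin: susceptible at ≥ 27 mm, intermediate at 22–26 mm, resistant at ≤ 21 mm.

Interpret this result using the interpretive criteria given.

Fosfomycin 23 mm: in 22–26 mm ⇒ Intermediate

I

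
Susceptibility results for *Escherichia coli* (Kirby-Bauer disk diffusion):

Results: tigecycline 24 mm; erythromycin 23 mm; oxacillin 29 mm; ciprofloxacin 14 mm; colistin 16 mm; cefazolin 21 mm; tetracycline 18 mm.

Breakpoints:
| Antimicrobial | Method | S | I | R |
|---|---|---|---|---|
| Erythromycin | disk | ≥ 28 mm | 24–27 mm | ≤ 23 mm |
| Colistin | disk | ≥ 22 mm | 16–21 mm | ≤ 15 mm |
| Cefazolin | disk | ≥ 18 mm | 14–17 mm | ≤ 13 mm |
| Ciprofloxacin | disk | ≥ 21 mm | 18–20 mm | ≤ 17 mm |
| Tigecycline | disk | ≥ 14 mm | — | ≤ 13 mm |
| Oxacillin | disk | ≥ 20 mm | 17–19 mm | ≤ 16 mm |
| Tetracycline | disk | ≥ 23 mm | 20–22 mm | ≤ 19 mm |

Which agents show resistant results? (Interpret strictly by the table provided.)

erythromycin, ciprofloxacin, tetracycline

Tigecycline (24 mm) ≥ 14 mm — S
Erythromycin: 23 mm is ≤ 23 mm → R
Oxacillin: 29 mm is ≥ 20 mm — S
Ciprofloxacin 14 mm: ≤ 17 mm — resistant
Colistin (16 mm) in 16–21 mm — Intermediate
Cefazolin (21 mm) ≥ 18 mm — S
Tetracycline 18 mm: ≤ 19 mm ⇒ Resistant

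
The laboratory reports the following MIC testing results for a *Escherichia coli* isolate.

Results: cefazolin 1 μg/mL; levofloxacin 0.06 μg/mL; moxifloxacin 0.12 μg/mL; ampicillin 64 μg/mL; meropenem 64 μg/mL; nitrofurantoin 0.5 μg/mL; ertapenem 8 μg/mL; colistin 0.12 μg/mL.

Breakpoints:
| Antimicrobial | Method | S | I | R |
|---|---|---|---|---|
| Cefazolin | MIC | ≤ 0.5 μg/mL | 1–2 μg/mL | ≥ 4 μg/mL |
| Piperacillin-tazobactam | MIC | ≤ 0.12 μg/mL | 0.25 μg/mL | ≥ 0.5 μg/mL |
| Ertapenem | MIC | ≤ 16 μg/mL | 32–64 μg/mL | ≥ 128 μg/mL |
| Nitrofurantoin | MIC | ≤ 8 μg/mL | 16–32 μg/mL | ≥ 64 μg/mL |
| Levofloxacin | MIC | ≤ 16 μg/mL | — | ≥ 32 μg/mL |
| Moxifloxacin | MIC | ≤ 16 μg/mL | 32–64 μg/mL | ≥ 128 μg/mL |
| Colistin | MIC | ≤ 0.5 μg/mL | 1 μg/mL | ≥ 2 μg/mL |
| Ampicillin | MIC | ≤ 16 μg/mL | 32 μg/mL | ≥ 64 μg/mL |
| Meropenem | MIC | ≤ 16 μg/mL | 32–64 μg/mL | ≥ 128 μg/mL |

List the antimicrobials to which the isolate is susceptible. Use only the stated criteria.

Cefazolin: 1 μg/mL is in 1–2 μg/mL ⇒ I
Levofloxacin 0.06 μg/mL: ≤ 16 μg/mL ⇒ susceptible
Moxifloxacin: 0.12 μg/mL is ≤ 16 μg/mL — susceptible
Ampicillin 64 μg/mL: ≥ 64 μg/mL — resistant
Meropenem: 64 μg/mL is in 32–64 μg/mL ⇒ I
Nitrofurantoin (0.5 μg/mL) ≤ 8 μg/mL — susceptible
Ertapenem: 8 μg/mL is ≤ 16 μg/mL — S
Colistin 0.12 μg/mL: ≤ 0.5 μg/mL → S

levofloxacin, moxifloxacin, nitrofurantoin, ertapenem, colistin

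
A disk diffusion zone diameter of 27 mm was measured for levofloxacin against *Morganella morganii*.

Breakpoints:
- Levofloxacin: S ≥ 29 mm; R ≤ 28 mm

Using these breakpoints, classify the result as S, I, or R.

Levofloxacin (27 mm) ≤ 28 mm — R

R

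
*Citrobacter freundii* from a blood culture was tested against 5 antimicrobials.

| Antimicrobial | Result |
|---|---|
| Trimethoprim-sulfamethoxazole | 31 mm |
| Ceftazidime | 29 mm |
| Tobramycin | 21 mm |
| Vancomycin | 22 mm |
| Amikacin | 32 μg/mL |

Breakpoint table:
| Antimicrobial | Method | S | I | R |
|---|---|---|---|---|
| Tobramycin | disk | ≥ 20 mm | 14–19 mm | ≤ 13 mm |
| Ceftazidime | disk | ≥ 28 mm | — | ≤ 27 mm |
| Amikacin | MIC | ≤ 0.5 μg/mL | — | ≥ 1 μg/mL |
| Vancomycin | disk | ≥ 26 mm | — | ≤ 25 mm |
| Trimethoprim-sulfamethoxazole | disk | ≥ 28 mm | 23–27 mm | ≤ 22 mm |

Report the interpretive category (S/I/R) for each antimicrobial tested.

Trimethoprim-sulfamethoxazole: 31 mm is ≥ 28 mm — Susceptible
Ceftazidime (29 mm) ≥ 28 mm — Susceptible
Tobramycin (21 mm) ≥ 20 mm — susceptible
Vancomycin (22 mm) ≤ 25 mm ⇒ R
Amikacin 32 μg/mL: ≥ 1 μg/mL — resistant

S, S, S, R, R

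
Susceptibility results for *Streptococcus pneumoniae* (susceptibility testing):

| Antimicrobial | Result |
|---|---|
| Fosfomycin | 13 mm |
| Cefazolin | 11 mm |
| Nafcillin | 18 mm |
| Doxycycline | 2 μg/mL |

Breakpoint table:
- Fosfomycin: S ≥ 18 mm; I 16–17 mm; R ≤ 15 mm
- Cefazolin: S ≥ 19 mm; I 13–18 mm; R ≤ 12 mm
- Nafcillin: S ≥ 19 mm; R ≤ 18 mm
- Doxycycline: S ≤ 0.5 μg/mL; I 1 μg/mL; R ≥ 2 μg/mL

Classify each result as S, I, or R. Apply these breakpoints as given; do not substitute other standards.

R, R, R, R

Fosfomycin (13 mm) ≤ 15 mm → R
Cefazolin 11 mm: ≤ 12 mm ⇒ Resistant
Nafcillin: 18 mm is ≤ 18 mm ⇒ R
Doxycycline: 2 μg/mL is ≥ 2 μg/mL — resistant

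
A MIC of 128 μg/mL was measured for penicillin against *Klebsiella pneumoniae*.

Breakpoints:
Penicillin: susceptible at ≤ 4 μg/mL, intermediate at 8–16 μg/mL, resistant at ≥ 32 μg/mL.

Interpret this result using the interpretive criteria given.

Resistant

Penicillin (128 μg/mL) ≥ 32 μg/mL — R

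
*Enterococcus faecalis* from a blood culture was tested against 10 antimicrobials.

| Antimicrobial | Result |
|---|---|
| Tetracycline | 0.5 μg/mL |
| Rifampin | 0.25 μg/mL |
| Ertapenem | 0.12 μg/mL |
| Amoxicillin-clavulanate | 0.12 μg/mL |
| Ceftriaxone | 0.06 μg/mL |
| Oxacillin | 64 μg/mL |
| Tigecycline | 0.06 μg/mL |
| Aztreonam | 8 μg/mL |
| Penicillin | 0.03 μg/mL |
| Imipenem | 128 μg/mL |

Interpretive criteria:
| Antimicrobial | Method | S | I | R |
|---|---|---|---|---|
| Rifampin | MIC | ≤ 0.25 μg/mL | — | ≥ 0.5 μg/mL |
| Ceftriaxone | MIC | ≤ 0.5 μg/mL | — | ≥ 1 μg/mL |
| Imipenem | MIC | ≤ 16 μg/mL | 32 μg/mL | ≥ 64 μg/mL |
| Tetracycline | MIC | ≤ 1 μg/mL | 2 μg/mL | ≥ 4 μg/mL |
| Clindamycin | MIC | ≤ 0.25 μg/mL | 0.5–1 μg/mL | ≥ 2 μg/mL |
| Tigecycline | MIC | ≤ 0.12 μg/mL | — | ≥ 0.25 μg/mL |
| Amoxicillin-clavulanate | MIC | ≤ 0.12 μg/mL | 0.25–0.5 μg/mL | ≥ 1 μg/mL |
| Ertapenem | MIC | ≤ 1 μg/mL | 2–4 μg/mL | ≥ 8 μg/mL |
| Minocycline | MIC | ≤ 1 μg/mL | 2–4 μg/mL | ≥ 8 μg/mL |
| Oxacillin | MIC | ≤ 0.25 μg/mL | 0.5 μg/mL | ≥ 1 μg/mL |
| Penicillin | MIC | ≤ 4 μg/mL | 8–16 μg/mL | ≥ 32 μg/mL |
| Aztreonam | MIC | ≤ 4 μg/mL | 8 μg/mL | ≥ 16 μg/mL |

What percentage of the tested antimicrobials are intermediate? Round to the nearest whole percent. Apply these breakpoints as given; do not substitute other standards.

Tetracycline 0.5 μg/mL: ≤ 1 μg/mL → susceptible
Rifampin: 0.25 μg/mL is ≤ 0.25 μg/mL ⇒ susceptible
Ertapenem 0.12 μg/mL: ≤ 1 μg/mL — Susceptible
Amoxicillin-clavulanate: 0.12 μg/mL is ≤ 0.12 μg/mL → S
Ceftriaxone: 0.06 μg/mL is ≤ 0.5 μg/mL ⇒ S
Oxacillin: 64 μg/mL is ≥ 1 μg/mL ⇒ Resistant
Tigecycline (0.06 μg/mL) ≤ 0.12 μg/mL ⇒ susceptible
Aztreonam: 8 μg/mL is = 8 μg/mL → Intermediate
Penicillin 0.03 μg/mL: ≤ 4 μg/mL — susceptible
Imipenem (128 μg/mL) ≥ 64 μg/mL → R
Intermediate: 1/10

10%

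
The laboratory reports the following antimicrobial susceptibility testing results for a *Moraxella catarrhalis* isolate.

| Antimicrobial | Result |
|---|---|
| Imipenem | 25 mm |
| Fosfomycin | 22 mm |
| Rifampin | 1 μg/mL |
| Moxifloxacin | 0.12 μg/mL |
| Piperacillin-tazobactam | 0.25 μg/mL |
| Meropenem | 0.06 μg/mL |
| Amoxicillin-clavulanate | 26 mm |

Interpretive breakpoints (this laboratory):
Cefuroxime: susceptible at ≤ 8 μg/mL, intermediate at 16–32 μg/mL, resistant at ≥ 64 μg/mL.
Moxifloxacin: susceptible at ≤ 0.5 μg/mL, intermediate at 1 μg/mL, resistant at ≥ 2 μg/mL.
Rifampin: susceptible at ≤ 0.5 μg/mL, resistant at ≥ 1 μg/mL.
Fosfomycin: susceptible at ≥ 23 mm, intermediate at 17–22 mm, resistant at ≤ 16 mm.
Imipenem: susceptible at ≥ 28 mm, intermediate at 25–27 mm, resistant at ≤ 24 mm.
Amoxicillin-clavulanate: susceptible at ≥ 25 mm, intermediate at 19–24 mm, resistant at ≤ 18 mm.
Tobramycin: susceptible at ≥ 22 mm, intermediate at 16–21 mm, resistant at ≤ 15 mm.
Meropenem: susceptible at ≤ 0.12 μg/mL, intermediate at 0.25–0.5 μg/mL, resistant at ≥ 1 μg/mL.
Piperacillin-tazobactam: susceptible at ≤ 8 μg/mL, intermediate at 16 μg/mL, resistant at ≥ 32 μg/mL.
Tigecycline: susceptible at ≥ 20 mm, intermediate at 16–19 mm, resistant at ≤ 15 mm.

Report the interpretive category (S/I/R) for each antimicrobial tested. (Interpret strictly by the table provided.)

Imipenem: 25 mm is in 25–27 mm ⇒ Intermediate
Fosfomycin: 22 mm is in 17–22 mm ⇒ I
Rifampin (1 μg/mL) ≥ 1 μg/mL → resistant
Moxifloxacin: 0.12 μg/mL is ≤ 0.5 μg/mL → Susceptible
Piperacillin-tazobactam: 0.25 μg/mL is ≤ 8 μg/mL → susceptible
Meropenem 0.06 μg/mL: ≤ 0.12 μg/mL ⇒ S
Amoxicillin-clavulanate 26 mm: ≥ 25 mm ⇒ S

I, I, R, S, S, S, S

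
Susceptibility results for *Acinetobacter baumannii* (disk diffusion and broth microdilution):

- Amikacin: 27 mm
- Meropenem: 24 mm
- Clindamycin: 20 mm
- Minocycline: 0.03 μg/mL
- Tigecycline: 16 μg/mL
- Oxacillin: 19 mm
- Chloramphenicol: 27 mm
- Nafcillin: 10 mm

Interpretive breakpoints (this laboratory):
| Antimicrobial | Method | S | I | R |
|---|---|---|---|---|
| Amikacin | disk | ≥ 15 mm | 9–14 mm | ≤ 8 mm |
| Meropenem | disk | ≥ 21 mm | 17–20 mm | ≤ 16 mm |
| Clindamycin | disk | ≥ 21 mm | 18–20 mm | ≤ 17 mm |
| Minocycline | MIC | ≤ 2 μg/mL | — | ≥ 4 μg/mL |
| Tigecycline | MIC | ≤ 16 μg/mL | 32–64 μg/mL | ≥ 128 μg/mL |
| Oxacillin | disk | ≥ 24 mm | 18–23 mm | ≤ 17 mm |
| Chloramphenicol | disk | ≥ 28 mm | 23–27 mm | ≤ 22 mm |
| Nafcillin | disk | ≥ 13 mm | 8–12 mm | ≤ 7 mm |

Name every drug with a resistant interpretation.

none

Amikacin 27 mm: ≥ 15 mm — S
Meropenem: 24 mm is ≥ 21 mm — Susceptible
Clindamycin 20 mm: in 18–20 mm ⇒ Intermediate
Minocycline 0.03 μg/mL: ≤ 2 μg/mL ⇒ Susceptible
Tigecycline: 16 μg/mL is ≤ 16 μg/mL — Susceptible
Oxacillin (19 mm) in 18–23 mm ⇒ I
Chloramphenicol 27 mm: in 23–27 mm — I
Nafcillin (10 mm) in 8–12 mm ⇒ intermediate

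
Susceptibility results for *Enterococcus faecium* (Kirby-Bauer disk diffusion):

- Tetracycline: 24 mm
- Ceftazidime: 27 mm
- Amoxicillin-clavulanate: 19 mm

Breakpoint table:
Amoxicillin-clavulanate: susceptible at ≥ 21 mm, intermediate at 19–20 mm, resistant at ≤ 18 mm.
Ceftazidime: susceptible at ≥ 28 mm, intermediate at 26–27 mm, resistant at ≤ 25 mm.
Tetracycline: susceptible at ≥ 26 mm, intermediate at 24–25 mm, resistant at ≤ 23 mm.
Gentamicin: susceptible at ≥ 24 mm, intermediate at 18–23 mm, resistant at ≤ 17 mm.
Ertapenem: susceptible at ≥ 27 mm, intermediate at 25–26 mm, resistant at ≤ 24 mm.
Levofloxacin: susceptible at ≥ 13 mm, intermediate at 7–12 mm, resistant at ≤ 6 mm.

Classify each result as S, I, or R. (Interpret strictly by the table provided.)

Tetracycline: 24 mm is in 24–25 mm ⇒ Intermediate
Ceftazidime 27 mm: in 26–27 mm ⇒ intermediate
Amoxicillin-clavulanate: 19 mm is in 19–20 mm → Intermediate

I, I, I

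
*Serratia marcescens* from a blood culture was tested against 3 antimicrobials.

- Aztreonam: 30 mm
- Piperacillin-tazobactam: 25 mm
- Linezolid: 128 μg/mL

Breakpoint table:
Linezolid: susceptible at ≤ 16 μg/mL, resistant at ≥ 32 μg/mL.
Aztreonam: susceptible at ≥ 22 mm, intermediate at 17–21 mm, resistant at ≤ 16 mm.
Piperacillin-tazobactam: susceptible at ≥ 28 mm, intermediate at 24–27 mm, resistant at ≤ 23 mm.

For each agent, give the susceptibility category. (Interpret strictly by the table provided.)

S, I, R

Aztreonam: 30 mm is ≥ 22 mm — S
Piperacillin-tazobactam: 25 mm is in 24–27 mm → intermediate
Linezolid (128 μg/mL) ≥ 32 μg/mL → R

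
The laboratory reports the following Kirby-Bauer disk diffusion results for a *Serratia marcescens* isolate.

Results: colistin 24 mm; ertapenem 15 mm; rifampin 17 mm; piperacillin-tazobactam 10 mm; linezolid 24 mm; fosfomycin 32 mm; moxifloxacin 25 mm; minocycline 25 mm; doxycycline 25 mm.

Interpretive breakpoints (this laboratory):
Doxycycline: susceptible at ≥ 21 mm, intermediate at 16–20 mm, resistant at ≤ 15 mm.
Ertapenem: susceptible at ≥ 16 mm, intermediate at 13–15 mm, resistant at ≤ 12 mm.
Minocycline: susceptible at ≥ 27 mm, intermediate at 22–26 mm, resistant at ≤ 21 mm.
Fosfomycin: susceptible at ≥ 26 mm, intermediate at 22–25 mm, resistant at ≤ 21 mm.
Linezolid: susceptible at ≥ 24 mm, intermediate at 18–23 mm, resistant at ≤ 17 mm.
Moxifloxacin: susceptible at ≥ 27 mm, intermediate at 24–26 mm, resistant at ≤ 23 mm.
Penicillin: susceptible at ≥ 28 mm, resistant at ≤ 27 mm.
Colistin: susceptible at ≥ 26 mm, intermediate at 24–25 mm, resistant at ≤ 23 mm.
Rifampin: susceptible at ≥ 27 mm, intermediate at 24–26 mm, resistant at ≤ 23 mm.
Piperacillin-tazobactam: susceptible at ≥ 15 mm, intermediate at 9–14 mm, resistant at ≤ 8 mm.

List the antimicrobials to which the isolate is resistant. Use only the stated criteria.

rifampin

Colistin 24 mm: in 24–25 mm — intermediate
Ertapenem 15 mm: in 13–15 mm → I
Rifampin (17 mm) ≤ 23 mm ⇒ resistant
Piperacillin-tazobactam (10 mm) in 9–14 mm ⇒ I
Linezolid: 24 mm is ≥ 24 mm → S
Fosfomycin 32 mm: ≥ 26 mm ⇒ susceptible
Moxifloxacin: 25 mm is in 24–26 mm → I
Minocycline 25 mm: in 22–26 mm ⇒ Intermediate
Doxycycline 25 mm: ≥ 21 mm ⇒ Susceptible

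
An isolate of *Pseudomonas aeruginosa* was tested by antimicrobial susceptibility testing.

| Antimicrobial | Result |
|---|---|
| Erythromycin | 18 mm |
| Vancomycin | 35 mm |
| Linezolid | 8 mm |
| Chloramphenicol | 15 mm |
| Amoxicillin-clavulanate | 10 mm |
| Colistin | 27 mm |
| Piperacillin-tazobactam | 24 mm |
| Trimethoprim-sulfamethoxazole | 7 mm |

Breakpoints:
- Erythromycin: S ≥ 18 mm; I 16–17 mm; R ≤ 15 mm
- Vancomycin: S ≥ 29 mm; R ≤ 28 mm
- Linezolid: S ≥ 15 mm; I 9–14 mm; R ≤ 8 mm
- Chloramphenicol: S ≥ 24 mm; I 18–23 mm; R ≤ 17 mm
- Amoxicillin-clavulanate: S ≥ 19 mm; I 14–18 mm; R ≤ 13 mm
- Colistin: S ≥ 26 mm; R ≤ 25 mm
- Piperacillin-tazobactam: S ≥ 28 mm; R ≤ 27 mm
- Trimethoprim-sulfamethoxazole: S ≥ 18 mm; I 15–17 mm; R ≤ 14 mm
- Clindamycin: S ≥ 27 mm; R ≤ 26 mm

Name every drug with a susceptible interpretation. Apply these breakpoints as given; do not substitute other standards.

erythromycin, vancomycin, colistin

Erythromycin: 18 mm is ≥ 18 mm — S
Vancomycin 35 mm: ≥ 29 mm — Susceptible
Linezolid (8 mm) ≤ 8 mm → R
Chloramphenicol (15 mm) ≤ 17 mm — R
Amoxicillin-clavulanate: 10 mm is ≤ 13 mm — R
Colistin 27 mm: ≥ 26 mm ⇒ Susceptible
Piperacillin-tazobactam (24 mm) ≤ 27 mm — Resistant
Trimethoprim-sulfamethoxazole: 7 mm is ≤ 14 mm ⇒ Resistant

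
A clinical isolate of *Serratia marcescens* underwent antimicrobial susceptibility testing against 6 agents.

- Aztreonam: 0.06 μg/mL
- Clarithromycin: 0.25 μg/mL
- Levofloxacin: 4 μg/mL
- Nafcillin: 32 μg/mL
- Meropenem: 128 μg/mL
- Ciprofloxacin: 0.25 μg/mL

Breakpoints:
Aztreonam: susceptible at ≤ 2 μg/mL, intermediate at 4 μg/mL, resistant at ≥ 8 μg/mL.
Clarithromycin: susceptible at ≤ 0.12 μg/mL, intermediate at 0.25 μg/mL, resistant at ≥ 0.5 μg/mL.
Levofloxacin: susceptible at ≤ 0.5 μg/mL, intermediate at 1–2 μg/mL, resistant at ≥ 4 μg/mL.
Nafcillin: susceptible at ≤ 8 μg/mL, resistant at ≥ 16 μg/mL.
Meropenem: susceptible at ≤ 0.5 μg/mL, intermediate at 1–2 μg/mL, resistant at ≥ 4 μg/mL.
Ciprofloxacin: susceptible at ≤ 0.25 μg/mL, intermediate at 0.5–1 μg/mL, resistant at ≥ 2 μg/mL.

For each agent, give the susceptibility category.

S, I, R, R, R, S

Aztreonam (0.06 μg/mL) ≤ 2 μg/mL → S
Clarithromycin (0.25 μg/mL) = 0.25 μg/mL → Intermediate
Levofloxacin: 4 μg/mL is ≥ 4 μg/mL → R
Nafcillin (32 μg/mL) ≥ 16 μg/mL ⇒ resistant
Meropenem: 128 μg/mL is ≥ 4 μg/mL → R
Ciprofloxacin (0.25 μg/mL) ≤ 0.25 μg/mL ⇒ S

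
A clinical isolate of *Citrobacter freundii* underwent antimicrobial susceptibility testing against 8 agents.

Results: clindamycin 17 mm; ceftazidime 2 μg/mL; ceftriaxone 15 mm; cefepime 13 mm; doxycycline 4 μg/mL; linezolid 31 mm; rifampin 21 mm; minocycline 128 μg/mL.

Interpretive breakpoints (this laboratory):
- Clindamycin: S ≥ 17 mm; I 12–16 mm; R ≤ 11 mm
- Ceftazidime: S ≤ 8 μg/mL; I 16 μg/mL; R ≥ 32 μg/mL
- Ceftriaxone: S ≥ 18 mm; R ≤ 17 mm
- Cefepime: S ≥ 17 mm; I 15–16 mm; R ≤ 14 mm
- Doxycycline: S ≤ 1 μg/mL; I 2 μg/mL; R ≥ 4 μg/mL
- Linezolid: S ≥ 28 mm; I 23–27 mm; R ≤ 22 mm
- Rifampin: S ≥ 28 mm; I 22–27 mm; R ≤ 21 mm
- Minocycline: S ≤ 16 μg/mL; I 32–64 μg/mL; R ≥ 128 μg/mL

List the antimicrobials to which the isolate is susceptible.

clindamycin, ceftazidime, linezolid

Clindamycin (17 mm) ≥ 17 mm ⇒ Susceptible
Ceftazidime 2 μg/mL: ≤ 8 μg/mL → Susceptible
Ceftriaxone 15 mm: ≤ 17 mm → resistant
Cefepime 13 mm: ≤ 14 mm — R
Doxycycline: 4 μg/mL is ≥ 4 μg/mL — Resistant
Linezolid (31 mm) ≥ 28 mm — Susceptible
Rifampin (21 mm) ≤ 21 mm — resistant
Minocycline 128 μg/mL: ≥ 128 μg/mL ⇒ resistant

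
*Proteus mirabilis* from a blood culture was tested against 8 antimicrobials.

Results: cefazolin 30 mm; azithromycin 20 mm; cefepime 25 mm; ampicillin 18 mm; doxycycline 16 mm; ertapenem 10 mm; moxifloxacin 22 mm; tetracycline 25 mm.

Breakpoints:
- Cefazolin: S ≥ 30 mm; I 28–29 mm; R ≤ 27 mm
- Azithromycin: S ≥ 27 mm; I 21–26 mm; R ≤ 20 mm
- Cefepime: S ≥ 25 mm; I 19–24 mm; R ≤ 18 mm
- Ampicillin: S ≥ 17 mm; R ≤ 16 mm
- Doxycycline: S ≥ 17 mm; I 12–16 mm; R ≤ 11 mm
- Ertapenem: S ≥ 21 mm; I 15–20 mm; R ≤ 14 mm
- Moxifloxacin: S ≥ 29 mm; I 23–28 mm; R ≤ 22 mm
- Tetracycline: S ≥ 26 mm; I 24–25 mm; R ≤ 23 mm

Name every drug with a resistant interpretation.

Cefazolin: 30 mm is ≥ 30 mm — S
Azithromycin: 20 mm is ≤ 20 mm — Resistant
Cefepime: 25 mm is ≥ 25 mm → S
Ampicillin 18 mm: ≥ 17 mm → Susceptible
Doxycycline 16 mm: in 12–16 mm — Intermediate
Ertapenem 10 mm: ≤ 14 mm ⇒ resistant
Moxifloxacin 22 mm: ≤ 22 mm → resistant
Tetracycline 25 mm: in 24–25 mm → I

azithromycin, ertapenem, moxifloxacin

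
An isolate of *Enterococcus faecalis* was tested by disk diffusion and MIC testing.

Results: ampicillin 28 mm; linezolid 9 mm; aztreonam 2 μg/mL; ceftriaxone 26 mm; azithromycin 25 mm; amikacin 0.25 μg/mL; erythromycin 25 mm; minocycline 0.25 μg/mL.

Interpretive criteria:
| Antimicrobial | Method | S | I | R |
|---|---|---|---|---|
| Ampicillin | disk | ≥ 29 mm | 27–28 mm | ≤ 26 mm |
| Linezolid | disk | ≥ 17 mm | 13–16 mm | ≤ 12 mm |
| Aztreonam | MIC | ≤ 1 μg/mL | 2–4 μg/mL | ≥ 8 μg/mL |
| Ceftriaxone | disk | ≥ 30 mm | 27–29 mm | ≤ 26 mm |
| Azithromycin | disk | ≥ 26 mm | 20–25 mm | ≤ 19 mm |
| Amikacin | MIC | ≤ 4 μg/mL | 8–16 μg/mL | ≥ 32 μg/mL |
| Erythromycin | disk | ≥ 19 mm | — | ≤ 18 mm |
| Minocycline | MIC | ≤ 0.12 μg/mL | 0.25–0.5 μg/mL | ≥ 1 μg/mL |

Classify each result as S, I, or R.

I, R, I, R, I, S, S, I

Ampicillin 28 mm: in 27–28 mm — intermediate
Linezolid (9 mm) ≤ 12 mm — Resistant
Aztreonam (2 μg/mL) in 2–4 μg/mL — intermediate
Ceftriaxone 26 mm: ≤ 26 mm → resistant
Azithromycin 25 mm: in 20–25 mm — I
Amikacin: 0.25 μg/mL is ≤ 4 μg/mL → Susceptible
Erythromycin 25 mm: ≥ 19 mm — Susceptible
Minocycline: 0.25 μg/mL is in 0.25–0.5 μg/mL → Intermediate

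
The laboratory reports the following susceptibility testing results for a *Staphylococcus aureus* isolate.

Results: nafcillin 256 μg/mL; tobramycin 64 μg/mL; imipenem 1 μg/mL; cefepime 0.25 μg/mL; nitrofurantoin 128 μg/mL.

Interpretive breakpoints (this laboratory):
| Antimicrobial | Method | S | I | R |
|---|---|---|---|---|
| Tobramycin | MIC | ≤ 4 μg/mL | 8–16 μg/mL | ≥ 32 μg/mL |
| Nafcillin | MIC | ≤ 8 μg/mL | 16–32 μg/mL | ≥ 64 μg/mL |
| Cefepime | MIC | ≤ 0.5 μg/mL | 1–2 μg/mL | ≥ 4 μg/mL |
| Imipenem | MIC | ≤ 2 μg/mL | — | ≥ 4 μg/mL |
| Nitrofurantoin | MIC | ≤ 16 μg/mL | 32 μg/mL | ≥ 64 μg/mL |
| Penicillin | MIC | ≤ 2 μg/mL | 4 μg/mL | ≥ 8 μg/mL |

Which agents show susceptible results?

imipenem, cefepime

Nafcillin: 256 μg/mL is ≥ 64 μg/mL ⇒ Resistant
Tobramycin (64 μg/mL) ≥ 32 μg/mL — resistant
Imipenem 1 μg/mL: ≤ 2 μg/mL ⇒ S
Cefepime: 0.25 μg/mL is ≤ 0.5 μg/mL — S
Nitrofurantoin: 128 μg/mL is ≥ 64 μg/mL — Resistant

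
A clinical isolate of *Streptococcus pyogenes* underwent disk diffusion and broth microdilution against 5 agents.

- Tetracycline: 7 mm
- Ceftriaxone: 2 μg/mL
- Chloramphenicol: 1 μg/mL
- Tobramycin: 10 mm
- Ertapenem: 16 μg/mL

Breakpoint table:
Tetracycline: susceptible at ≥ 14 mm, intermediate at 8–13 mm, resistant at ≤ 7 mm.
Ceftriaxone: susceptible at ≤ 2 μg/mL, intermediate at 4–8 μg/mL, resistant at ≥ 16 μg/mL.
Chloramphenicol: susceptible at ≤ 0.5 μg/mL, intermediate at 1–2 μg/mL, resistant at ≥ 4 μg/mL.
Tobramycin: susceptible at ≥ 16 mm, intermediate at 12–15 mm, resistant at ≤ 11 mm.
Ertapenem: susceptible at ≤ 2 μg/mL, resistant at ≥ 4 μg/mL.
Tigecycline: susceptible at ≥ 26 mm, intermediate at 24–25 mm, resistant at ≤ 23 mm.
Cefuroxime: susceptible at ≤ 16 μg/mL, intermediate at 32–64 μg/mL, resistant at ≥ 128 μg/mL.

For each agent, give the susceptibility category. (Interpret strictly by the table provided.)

R, S, I, R, R

Tetracycline: 7 mm is ≤ 7 mm — R
Ceftriaxone (2 μg/mL) ≤ 2 μg/mL — Susceptible
Chloramphenicol 1 μg/mL: in 1–2 μg/mL ⇒ I
Tobramycin: 10 mm is ≤ 11 mm — resistant
Ertapenem (16 μg/mL) ≥ 4 μg/mL → R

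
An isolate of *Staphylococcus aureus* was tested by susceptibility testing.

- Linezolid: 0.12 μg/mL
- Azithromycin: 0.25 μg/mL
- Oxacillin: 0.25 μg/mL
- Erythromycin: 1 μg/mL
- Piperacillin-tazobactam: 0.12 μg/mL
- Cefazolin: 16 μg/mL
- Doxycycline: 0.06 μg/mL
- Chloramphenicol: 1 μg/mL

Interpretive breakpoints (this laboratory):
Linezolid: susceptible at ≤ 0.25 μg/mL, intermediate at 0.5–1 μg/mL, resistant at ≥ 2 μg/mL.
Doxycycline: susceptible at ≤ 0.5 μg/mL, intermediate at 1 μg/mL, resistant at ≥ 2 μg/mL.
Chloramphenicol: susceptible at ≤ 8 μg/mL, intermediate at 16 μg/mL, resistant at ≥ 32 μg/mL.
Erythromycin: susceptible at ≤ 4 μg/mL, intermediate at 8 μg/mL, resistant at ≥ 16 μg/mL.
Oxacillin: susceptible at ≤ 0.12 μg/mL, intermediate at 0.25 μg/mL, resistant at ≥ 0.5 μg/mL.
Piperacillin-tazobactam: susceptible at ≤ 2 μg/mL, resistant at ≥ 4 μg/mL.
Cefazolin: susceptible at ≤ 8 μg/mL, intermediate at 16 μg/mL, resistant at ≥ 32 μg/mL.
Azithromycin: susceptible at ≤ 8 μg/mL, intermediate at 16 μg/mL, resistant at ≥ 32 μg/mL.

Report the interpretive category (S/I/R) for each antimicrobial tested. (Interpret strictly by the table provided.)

Linezolid: 0.12 μg/mL is ≤ 0.25 μg/mL → susceptible
Azithromycin: 0.25 μg/mL is ≤ 8 μg/mL → S
Oxacillin 0.25 μg/mL: = 0.25 μg/mL ⇒ intermediate
Erythromycin 1 μg/mL: ≤ 4 μg/mL → susceptible
Piperacillin-tazobactam 0.12 μg/mL: ≤ 2 μg/mL — susceptible
Cefazolin: 16 μg/mL is = 16 μg/mL ⇒ Intermediate
Doxycycline 0.06 μg/mL: ≤ 0.5 μg/mL ⇒ S
Chloramphenicol: 1 μg/mL is ≤ 8 μg/mL → susceptible

S, S, I, S, S, I, S, S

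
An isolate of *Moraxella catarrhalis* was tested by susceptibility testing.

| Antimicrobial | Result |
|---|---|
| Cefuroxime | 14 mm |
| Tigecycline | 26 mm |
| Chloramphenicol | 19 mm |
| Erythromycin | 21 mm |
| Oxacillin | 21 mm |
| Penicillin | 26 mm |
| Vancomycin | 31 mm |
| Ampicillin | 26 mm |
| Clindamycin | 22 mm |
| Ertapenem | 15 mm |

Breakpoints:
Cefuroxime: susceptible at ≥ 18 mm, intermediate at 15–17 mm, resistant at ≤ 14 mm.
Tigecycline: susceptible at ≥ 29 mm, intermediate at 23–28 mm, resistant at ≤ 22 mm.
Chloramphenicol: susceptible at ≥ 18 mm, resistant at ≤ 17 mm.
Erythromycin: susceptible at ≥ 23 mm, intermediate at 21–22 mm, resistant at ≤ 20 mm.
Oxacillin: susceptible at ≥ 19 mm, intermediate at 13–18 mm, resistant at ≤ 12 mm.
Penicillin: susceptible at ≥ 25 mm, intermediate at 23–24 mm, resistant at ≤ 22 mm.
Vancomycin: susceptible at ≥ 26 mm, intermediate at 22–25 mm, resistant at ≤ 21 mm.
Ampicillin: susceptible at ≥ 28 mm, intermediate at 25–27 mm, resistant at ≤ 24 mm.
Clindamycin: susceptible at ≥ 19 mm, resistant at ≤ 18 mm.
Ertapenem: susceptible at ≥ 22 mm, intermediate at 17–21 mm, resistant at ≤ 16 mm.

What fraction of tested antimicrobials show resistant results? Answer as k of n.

2 of 10

Cefuroxime (14 mm) ≤ 14 mm → R
Tigecycline 26 mm: in 23–28 mm ⇒ I
Chloramphenicol: 19 mm is ≥ 18 mm ⇒ Susceptible
Erythromycin (21 mm) in 21–22 mm ⇒ intermediate
Oxacillin: 21 mm is ≥ 19 mm ⇒ S
Penicillin 26 mm: ≥ 25 mm → Susceptible
Vancomycin (31 mm) ≥ 26 mm → Susceptible
Ampicillin 26 mm: in 25–27 mm ⇒ I
Clindamycin (22 mm) ≥ 19 mm ⇒ Susceptible
Ertapenem: 15 mm is ≤ 16 mm ⇒ resistant
Resistant: 2/10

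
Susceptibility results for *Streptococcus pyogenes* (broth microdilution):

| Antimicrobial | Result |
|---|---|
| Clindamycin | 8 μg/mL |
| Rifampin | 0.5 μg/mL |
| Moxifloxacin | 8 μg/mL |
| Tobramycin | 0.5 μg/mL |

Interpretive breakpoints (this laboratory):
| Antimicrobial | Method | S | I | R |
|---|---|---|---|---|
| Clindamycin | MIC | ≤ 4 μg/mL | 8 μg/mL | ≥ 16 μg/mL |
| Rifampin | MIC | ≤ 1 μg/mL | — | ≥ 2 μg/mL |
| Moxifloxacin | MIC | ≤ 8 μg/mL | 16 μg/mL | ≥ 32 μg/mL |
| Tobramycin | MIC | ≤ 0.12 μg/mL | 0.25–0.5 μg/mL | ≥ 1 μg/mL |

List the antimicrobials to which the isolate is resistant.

none

Clindamycin 8 μg/mL: = 8 μg/mL ⇒ I
Rifampin (0.5 μg/mL) ≤ 1 μg/mL ⇒ Susceptible
Moxifloxacin (8 μg/mL) ≤ 8 μg/mL — susceptible
Tobramycin: 0.5 μg/mL is in 0.25–0.5 μg/mL — intermediate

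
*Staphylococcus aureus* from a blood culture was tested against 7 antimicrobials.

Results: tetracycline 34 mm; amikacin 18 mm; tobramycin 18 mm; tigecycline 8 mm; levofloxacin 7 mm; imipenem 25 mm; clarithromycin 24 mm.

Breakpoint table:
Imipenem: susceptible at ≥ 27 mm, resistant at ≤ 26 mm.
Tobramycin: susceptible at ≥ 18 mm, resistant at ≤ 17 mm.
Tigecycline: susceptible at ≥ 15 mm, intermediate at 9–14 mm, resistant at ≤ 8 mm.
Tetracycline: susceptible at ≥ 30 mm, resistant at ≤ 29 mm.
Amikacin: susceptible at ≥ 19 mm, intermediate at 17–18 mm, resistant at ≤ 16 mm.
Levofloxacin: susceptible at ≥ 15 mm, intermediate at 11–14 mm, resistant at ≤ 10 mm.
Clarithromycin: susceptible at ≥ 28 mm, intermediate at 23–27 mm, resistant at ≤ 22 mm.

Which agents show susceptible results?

tetracycline, tobramycin

Tetracycline (34 mm) ≥ 30 mm — Susceptible
Amikacin: 18 mm is in 17–18 mm → I
Tobramycin: 18 mm is ≥ 18 mm — Susceptible
Tigecycline: 8 mm is ≤ 8 mm ⇒ Resistant
Levofloxacin: 7 mm is ≤ 10 mm — resistant
Imipenem: 25 mm is ≤ 26 mm → Resistant
Clarithromycin 24 mm: in 23–27 mm — intermediate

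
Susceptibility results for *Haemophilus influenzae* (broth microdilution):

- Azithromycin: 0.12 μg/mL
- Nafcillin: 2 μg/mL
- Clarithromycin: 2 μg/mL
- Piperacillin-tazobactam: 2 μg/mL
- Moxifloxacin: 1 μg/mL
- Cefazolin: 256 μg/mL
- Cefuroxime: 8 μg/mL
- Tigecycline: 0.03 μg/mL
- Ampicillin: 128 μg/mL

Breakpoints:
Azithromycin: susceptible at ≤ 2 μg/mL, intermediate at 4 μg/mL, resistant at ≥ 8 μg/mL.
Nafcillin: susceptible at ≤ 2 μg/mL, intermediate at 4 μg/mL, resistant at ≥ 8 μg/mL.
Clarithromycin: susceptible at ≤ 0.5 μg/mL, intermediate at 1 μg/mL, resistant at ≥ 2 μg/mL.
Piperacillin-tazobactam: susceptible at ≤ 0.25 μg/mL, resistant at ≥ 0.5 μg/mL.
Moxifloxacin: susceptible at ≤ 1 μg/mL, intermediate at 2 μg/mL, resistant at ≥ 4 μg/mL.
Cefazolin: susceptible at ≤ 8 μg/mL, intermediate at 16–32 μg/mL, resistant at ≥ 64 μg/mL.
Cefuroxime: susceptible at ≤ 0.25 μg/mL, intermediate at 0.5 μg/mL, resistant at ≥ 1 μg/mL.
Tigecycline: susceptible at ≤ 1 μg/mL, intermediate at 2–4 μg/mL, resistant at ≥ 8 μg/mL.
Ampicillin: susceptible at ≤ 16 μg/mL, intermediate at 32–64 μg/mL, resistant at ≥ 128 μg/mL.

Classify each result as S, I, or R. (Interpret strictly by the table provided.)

S, S, R, R, S, R, R, S, R

Azithromycin 0.12 μg/mL: ≤ 2 μg/mL → S
Nafcillin: 2 μg/mL is ≤ 2 μg/mL — S
Clarithromycin 2 μg/mL: ≥ 2 μg/mL → Resistant
Piperacillin-tazobactam (2 μg/mL) ≥ 0.5 μg/mL → resistant
Moxifloxacin (1 μg/mL) ≤ 1 μg/mL — susceptible
Cefazolin: 256 μg/mL is ≥ 64 μg/mL → resistant
Cefuroxime 8 μg/mL: ≥ 1 μg/mL — resistant
Tigecycline (0.03 μg/mL) ≤ 1 μg/mL → S
Ampicillin 128 μg/mL: ≥ 128 μg/mL — resistant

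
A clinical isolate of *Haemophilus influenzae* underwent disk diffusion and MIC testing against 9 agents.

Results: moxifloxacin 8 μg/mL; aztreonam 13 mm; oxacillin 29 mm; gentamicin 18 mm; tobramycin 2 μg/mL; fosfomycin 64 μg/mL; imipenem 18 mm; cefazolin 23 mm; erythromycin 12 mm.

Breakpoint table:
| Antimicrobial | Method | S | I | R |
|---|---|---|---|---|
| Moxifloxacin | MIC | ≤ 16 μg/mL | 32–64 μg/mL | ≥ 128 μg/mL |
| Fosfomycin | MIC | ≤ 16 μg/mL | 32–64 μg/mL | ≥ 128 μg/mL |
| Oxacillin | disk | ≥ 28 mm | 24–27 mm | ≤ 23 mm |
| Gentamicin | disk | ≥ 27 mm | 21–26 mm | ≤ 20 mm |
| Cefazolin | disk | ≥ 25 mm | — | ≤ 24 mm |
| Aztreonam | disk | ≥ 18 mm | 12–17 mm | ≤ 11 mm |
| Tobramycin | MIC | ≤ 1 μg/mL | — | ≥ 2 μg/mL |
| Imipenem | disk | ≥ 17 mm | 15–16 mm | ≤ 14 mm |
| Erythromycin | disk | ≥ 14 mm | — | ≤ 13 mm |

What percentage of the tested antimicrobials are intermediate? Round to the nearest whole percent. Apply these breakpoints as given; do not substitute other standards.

22%

Moxifloxacin (8 μg/mL) ≤ 16 μg/mL — S
Aztreonam (13 mm) in 12–17 mm → Intermediate
Oxacillin: 29 mm is ≥ 28 mm — S
Gentamicin 18 mm: ≤ 20 mm → resistant
Tobramycin 2 μg/mL: ≥ 2 μg/mL — resistant
Fosfomycin 64 μg/mL: in 32–64 μg/mL ⇒ I
Imipenem: 18 mm is ≥ 17 mm — S
Cefazolin: 23 mm is ≤ 24 mm → resistant
Erythromycin (12 mm) ≤ 13 mm — Resistant
Intermediate: 2/9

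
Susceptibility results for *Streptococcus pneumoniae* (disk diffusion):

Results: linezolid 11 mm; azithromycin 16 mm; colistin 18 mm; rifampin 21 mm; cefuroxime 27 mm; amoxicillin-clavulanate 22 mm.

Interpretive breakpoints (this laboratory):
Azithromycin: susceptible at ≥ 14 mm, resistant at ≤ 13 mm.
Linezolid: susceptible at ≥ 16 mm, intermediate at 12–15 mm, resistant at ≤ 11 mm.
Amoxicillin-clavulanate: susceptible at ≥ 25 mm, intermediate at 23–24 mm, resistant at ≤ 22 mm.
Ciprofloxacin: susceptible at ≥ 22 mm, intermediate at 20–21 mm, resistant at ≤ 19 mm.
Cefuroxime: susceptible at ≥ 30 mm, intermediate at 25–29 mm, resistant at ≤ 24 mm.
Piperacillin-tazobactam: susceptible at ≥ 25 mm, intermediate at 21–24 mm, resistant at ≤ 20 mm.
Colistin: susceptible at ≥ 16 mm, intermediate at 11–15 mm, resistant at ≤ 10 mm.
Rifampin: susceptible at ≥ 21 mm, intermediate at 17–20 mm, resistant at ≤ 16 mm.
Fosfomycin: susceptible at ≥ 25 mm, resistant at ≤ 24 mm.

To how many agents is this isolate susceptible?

3

Linezolid: 11 mm is ≤ 11 mm → Resistant
Azithromycin 16 mm: ≥ 14 mm → Susceptible
Colistin (18 mm) ≥ 16 mm → S
Rifampin (21 mm) ≥ 21 mm — susceptible
Cefuroxime (27 mm) in 25–29 mm — intermediate
Amoxicillin-clavulanate 22 mm: ≤ 22 mm — Resistant
Susceptible: 3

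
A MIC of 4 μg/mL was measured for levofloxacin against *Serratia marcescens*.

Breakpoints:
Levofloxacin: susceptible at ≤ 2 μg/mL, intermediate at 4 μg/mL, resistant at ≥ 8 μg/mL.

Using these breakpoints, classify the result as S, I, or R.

Levofloxacin 4 μg/mL: = 4 μg/mL ⇒ intermediate

I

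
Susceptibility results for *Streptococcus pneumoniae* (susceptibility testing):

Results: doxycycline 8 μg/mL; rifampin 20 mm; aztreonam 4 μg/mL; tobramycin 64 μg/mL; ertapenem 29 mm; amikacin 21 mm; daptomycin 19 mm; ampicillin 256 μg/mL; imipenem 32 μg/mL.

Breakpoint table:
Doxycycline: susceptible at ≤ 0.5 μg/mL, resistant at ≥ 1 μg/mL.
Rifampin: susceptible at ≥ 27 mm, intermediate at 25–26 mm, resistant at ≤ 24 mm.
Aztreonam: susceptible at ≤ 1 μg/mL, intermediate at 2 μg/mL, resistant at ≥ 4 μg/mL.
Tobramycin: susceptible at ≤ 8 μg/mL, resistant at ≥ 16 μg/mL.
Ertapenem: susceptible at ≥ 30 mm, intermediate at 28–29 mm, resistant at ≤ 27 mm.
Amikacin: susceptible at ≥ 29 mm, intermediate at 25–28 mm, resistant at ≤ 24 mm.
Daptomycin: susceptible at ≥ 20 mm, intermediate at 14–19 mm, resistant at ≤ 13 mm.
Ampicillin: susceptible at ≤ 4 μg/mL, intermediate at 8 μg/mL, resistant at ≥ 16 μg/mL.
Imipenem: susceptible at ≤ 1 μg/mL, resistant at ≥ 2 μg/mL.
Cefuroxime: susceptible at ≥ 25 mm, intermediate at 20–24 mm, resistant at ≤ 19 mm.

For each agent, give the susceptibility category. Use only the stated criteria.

R, R, R, R, I, R, I, R, R

Doxycycline: 8 μg/mL is ≥ 1 μg/mL → resistant
Rifampin: 20 mm is ≤ 24 mm — R
Aztreonam (4 μg/mL) ≥ 4 μg/mL ⇒ Resistant
Tobramycin 64 μg/mL: ≥ 16 μg/mL ⇒ Resistant
Ertapenem: 29 mm is in 28–29 mm → I
Amikacin 21 mm: ≤ 24 mm → resistant
Daptomycin 19 mm: in 14–19 mm → intermediate
Ampicillin 256 μg/mL: ≥ 16 μg/mL ⇒ R
Imipenem 32 μg/mL: ≥ 2 μg/mL ⇒ R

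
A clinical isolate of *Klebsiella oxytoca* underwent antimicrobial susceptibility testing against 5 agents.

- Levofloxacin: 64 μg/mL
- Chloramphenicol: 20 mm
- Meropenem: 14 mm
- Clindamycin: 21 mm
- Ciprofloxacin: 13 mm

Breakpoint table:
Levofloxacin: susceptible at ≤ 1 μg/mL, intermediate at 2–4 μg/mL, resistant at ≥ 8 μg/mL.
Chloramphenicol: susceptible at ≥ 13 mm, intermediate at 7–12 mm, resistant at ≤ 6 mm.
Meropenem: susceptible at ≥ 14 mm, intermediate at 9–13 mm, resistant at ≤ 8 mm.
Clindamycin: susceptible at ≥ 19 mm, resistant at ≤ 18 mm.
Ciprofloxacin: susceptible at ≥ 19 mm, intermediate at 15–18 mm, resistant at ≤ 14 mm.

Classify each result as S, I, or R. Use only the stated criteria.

Levofloxacin (64 μg/mL) ≥ 8 μg/mL — Resistant
Chloramphenicol (20 mm) ≥ 13 mm ⇒ Susceptible
Meropenem: 14 mm is ≥ 14 mm ⇒ S
Clindamycin 21 mm: ≥ 19 mm → S
Ciprofloxacin (13 mm) ≤ 14 mm — Resistant

R, S, S, S, R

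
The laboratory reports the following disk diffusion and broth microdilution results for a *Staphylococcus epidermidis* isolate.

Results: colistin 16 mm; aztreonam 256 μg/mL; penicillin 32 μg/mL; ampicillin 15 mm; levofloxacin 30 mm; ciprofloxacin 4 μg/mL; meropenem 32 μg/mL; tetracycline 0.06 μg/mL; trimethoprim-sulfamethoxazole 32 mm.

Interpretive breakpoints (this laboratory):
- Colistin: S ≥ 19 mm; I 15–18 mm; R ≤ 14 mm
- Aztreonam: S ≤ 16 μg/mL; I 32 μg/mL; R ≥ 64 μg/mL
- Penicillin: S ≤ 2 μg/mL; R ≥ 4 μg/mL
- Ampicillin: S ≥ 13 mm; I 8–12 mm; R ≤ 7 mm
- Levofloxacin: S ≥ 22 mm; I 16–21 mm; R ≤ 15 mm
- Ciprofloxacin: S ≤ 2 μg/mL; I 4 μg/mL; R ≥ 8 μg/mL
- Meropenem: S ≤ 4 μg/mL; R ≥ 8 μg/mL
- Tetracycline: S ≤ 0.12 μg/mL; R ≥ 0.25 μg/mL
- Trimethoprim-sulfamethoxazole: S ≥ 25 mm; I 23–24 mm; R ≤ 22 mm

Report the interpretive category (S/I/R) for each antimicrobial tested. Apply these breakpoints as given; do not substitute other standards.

I, R, R, S, S, I, R, S, S

Colistin: 16 mm is in 15–18 mm → Intermediate
Aztreonam 256 μg/mL: ≥ 64 μg/mL — R
Penicillin 32 μg/mL: ≥ 4 μg/mL ⇒ R
Ampicillin: 15 mm is ≥ 13 mm → susceptible
Levofloxacin (30 mm) ≥ 22 mm → susceptible
Ciprofloxacin (4 μg/mL) = 4 μg/mL → Intermediate
Meropenem: 32 μg/mL is ≥ 8 μg/mL — Resistant
Tetracycline: 0.06 μg/mL is ≤ 0.12 μg/mL → susceptible
Trimethoprim-sulfamethoxazole (32 mm) ≥ 25 mm → susceptible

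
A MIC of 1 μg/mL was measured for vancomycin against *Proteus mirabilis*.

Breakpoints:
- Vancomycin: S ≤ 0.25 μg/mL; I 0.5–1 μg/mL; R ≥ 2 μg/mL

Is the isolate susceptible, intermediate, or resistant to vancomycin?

Vancomycin (1 μg/mL) in 0.5–1 μg/mL → I

Intermediate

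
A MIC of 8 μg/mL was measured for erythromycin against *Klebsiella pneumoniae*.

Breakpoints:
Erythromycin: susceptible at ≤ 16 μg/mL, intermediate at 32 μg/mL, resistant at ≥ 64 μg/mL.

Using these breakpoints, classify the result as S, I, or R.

Susceptible

Erythromycin: 8 μg/mL is ≤ 16 μg/mL ⇒ S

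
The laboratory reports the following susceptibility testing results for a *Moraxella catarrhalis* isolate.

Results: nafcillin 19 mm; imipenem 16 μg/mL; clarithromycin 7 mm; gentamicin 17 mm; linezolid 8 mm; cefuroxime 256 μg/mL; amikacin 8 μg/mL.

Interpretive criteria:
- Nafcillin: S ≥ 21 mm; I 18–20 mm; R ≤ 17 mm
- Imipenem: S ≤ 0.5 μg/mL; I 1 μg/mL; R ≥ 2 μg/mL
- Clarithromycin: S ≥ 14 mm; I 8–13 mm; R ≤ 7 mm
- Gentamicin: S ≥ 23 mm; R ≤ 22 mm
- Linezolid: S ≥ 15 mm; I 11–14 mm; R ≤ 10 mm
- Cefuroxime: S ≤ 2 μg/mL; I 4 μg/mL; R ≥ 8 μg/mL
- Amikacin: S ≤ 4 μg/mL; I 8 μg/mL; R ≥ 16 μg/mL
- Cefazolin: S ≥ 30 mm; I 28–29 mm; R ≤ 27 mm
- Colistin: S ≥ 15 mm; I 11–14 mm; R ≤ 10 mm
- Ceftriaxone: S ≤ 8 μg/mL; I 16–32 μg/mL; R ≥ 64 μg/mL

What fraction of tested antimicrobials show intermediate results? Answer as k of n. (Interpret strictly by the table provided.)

Nafcillin: 19 mm is in 18–20 mm — Intermediate
Imipenem 16 μg/mL: ≥ 2 μg/mL → Resistant
Clarithromycin (7 mm) ≤ 7 mm — Resistant
Gentamicin 17 mm: ≤ 22 mm ⇒ resistant
Linezolid: 8 mm is ≤ 10 mm → resistant
Cefuroxime (256 μg/mL) ≥ 8 μg/mL ⇒ resistant
Amikacin: 8 μg/mL is = 8 μg/mL ⇒ Intermediate
Intermediate: 2/7

2 of 7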